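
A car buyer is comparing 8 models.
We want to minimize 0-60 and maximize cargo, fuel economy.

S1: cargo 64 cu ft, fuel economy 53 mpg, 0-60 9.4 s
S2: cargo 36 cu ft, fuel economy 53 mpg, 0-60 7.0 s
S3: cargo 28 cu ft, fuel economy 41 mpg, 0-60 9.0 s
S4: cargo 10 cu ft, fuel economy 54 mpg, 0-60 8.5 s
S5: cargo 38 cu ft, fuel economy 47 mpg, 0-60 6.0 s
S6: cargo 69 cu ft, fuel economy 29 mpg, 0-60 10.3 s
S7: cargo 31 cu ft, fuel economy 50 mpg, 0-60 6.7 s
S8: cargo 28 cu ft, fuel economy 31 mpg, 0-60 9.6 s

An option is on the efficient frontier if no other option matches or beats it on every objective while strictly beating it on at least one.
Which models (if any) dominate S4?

none

S1: worse on fuel economy (53 vs 54).
S2: worse on fuel economy (53 vs 54).
S3: worse on fuel economy (41 vs 54).
S5: worse on fuel economy (47 vs 54).
S6: worse on fuel economy (29 vs 54).
S7: worse on fuel economy (50 vs 54).
S8: worse on fuel economy (31 vs 54).
No option dominates S4.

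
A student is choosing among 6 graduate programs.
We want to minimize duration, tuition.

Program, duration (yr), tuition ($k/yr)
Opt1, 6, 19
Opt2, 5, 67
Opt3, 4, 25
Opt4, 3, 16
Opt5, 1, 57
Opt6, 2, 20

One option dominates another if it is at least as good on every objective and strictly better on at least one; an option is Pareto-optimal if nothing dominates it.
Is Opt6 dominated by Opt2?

No

Opt2 vs Opt6: Opt2 is worse on duration (5 vs 2), so it does not dominate Opt6.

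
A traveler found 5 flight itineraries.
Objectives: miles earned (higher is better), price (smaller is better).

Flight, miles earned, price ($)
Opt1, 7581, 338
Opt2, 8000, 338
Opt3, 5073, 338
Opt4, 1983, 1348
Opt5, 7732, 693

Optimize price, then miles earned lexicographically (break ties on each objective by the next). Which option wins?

Opt2

First minimize price: best is 338, kept {Opt1, Opt2, Opt3}.
Then maximize miles earned: best is 8000, kept {Opt2}.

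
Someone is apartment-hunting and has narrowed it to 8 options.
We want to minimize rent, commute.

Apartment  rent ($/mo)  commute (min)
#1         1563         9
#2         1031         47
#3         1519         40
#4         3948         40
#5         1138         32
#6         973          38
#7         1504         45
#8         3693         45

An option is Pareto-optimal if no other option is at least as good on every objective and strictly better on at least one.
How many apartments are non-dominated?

#1: not dominated (best commute).
#2: dominated by #6 (rent 973≤1031, commute 38≤47).
#3: dominated by #5 (rent 1138≤1519, commute 32≤40).
#4: dominated by #1 (rent 1563≤3948, commute 9≤40).
#5: not dominated.
#6: not dominated (best rent).
#7: dominated by #5 (rent 1138≤1504, commute 32≤45).
#8: dominated by #1 (rent 1563≤3693, commute 9≤45).
Pareto-optimal: #1, #5, #6 → 3.

3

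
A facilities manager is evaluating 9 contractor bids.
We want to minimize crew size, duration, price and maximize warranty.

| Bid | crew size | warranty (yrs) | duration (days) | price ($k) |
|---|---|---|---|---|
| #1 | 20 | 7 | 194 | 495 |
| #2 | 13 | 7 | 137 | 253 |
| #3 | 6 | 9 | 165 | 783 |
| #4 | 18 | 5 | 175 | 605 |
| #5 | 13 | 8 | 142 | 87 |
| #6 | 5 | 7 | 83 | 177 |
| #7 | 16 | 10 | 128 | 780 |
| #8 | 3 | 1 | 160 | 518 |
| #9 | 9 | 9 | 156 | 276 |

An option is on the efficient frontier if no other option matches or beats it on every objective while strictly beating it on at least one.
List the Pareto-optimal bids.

#3, #5, #6, #7, #8, #9

#1: dominated by #2 (crew size 13≤20, warranty 7≥7, duration 137≤194, price 253≤495).
#2: dominated by #6 (crew size 5≤13, warranty 7≥7, duration 83≤137, price 177≤253).
#3: not dominated.
#4: dominated by #2 (crew size 13≤18, warranty 7≥5, duration 137≤175, price 253≤605).
#5: not dominated (best price).
#6: not dominated (best duration).
#7: not dominated (best warranty).
#8: not dominated (best crew size).
#9: not dominated.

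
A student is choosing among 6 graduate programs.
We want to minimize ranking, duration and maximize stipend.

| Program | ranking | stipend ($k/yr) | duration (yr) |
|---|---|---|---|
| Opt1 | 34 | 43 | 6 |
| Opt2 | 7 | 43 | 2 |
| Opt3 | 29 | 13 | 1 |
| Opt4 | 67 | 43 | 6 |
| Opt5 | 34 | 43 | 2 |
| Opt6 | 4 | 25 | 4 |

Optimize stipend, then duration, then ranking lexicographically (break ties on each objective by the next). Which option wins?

Opt2

First maximize stipend: best is 43, kept {Opt1, Opt2, Opt4, Opt5}.
Then minimize duration: best is 2, kept {Opt2, Opt5}.
Then minimize ranking: best is 7, kept {Opt2}.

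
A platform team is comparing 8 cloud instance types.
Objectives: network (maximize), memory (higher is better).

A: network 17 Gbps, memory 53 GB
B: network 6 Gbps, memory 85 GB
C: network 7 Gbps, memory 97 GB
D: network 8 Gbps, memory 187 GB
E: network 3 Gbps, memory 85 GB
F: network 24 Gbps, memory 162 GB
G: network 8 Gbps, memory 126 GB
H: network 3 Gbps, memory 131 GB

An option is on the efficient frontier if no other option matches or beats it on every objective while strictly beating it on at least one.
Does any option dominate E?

B vs E: network 6≥3, memory 85≥85 — B is at least as good on every objective and strictly better on at least one, so B dominates E.

Yes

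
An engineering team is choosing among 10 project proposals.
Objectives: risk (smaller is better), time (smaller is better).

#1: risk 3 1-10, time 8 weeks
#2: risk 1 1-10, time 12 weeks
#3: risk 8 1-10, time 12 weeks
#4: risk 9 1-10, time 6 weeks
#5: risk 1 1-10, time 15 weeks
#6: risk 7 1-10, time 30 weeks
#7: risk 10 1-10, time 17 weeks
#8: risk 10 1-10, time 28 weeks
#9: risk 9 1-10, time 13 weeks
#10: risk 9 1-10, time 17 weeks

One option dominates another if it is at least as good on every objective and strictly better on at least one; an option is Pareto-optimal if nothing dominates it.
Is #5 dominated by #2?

Yes

#2 vs #5: risk 1≤1, time 12≤15 — #2 is at least as good on every objective with at least one strict improvement.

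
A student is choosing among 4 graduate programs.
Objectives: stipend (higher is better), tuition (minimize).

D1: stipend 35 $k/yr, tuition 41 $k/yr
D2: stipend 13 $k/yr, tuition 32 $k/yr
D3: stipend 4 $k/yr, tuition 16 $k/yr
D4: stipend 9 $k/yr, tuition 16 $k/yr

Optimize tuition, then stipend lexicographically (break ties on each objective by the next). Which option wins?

D4

First minimize tuition: best is 16, kept {D3, D4}.
Then maximize stipend: best is 9, kept {D4}.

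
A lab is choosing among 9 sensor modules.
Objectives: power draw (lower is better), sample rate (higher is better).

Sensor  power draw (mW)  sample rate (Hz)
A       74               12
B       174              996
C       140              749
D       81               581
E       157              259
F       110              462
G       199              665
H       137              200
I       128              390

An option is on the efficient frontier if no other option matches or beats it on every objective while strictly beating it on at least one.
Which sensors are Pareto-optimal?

A: not dominated (best power draw).
B: not dominated (best sample rate).
C: not dominated.
D: not dominated.
E: dominated by C (power draw 140≤157, sample rate 749≥259).
F: dominated by D (power draw 81≤110, sample rate 581≥462).
G: dominated by B (power draw 174≤199, sample rate 996≥665).
H: dominated by D (power draw 81≤137, sample rate 581≥200).
I: dominated by D (power draw 81≤128, sample rate 581≥390).

A, B, C, D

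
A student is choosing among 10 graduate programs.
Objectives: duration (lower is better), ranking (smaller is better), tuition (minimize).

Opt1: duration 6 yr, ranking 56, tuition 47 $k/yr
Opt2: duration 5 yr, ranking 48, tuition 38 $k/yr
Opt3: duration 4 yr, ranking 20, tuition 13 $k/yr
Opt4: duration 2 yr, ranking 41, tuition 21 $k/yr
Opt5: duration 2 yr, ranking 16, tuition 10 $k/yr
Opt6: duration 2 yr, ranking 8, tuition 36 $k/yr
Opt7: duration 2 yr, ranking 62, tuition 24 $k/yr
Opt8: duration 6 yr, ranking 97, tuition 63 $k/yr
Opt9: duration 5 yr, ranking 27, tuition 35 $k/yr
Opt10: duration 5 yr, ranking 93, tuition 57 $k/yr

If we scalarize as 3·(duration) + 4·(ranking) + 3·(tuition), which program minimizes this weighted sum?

Opt1: 3·6 + 4·56 + 3·47 = 383
Opt2: 3·5 + 4·48 + 3·38 = 321
Opt3: 3·4 + 4·20 + 3·13 = 131
Opt4: 3·2 + 4·41 + 3·21 = 233
Opt5: 3·2 + 4·16 + 3·10 = 100
Opt6: 3·2 + 4·8 + 3·36 = 146
Opt7: 3·2 + 4·62 + 3·24 = 326
Opt8: 3·6 + 4·97 + 3·63 = 595
Opt9: 3·5 + 4·27 + 3·35 = 228
Opt10: 3·5 + 4·93 + 3·57 = 558
Lowest: Opt5 at 100.

Opt5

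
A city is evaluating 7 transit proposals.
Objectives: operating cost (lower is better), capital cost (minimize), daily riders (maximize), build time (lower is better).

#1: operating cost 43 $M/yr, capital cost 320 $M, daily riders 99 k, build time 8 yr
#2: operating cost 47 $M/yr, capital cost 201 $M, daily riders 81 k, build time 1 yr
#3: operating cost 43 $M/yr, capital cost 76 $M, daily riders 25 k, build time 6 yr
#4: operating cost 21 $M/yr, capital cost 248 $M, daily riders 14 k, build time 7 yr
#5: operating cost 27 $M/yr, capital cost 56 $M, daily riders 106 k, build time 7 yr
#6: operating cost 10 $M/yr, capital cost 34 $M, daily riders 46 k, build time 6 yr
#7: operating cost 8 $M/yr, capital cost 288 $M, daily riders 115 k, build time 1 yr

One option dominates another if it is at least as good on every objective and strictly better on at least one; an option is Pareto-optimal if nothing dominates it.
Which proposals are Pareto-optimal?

#1: dominated by #5 (operating cost 27≤43, capital cost 56≤320, daily riders 106≥99, build time 7≤8).
#2: not dominated.
#3: dominated by #6 (operating cost 10≤43, capital cost 34≤76, daily riders 46≥25, build time 6≤6).
#4: dominated by #6 (operating cost 10≤21, capital cost 34≤248, daily riders 46≥14, build time 6≤7).
#5: not dominated.
#6: not dominated (best capital cost).
#7: not dominated (best operating cost).

#2, #5, #6, #7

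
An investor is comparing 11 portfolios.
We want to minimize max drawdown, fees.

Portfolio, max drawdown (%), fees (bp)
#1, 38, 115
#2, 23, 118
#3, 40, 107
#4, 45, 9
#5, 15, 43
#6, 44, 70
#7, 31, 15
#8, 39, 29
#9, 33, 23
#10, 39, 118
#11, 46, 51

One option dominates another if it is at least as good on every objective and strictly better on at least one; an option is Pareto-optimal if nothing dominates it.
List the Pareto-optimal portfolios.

#4, #5, #7

#1: dominated by #5 (max drawdown 15≤38, fees 43≤115).
#2: dominated by #5 (max drawdown 15≤23, fees 43≤118).
#3: dominated by #5 (max drawdown 15≤40, fees 43≤107).
#4: not dominated (best fees).
#5: not dominated (best max drawdown).
#6: dominated by #5 (max drawdown 15≤44, fees 43≤70).
#7: not dominated.
#8: dominated by #7 (max drawdown 31≤39, fees 15≤29).
#9: dominated by #7 (max drawdown 31≤33, fees 15≤23).
#10: dominated by #1 (max drawdown 38≤39, fees 115≤118).
#11: dominated by #4 (max drawdown 45≤46, fees 9≤51).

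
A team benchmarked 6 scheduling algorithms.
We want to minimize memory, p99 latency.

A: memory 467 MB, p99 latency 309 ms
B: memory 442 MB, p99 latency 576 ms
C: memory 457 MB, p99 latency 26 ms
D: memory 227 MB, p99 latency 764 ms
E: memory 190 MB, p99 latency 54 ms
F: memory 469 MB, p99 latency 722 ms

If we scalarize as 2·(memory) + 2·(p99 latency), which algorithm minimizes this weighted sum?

A: 2·467 + 2·309 = 1552
B: 2·442 + 2·576 = 2036
C: 2·457 + 2·26 = 966
D: 2·227 + 2·764 = 1982
E: 2·190 + 2·54 = 488
F: 2·469 + 2·722 = 2382
Lowest: E at 488.

E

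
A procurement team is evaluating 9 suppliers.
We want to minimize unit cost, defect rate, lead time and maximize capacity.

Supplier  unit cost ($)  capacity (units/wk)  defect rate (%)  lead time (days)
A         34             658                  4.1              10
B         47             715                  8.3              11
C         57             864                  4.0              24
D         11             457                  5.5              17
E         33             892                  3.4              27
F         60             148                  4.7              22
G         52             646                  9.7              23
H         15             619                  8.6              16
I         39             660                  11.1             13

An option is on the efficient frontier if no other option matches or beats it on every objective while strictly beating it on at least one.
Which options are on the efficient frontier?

A: not dominated (best lead time).
B: not dominated.
C: not dominated.
D: not dominated (best unit cost).
E: not dominated (best capacity).
F: dominated by A (unit cost 34≤60, capacity 658≥148, defect rate 4.1≤4.7, lead time 10≤22).
G: dominated by A (unit cost 34≤52, capacity 658≥646, defect rate 4.1≤9.7, lead time 10≤23).
H: not dominated.
I: not dominated.

A, B, C, D, E, H, I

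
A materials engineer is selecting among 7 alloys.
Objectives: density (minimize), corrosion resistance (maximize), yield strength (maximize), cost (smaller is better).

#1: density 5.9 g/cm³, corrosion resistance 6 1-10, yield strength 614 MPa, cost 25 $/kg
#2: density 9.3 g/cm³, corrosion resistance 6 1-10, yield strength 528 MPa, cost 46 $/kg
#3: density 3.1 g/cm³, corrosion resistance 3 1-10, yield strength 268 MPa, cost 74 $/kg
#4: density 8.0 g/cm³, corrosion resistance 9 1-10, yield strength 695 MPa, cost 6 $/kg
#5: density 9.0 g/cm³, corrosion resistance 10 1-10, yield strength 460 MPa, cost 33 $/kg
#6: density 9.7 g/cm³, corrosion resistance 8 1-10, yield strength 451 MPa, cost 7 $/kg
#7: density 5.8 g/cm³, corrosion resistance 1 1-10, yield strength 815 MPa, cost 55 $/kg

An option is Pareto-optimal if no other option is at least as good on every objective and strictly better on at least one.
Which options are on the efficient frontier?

#1: not dominated.
#2: dominated by #1 (density 5.9≤9.3, corrosion resistance 6≥6, yield strength 614≥528, cost 25≤46).
#3: not dominated (best density).
#4: not dominated (best cost).
#5: not dominated (best corrosion resistance).
#6: dominated by #4 (density 8.0≤9.7, corrosion resistance 9≥8, yield strength 695≥451, cost 6≤7).
#7: not dominated (best yield strength).

#1, #3, #4, #5, #7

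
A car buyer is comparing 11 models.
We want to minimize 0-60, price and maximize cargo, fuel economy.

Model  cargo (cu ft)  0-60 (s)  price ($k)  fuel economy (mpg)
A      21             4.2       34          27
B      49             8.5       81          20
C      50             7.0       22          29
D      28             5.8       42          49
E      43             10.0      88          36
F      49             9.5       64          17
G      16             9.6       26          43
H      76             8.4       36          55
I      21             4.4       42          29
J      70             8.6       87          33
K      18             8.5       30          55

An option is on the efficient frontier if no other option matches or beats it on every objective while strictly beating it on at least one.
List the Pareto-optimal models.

A: not dominated (best 0-60).
B: dominated by C (cargo 50≥49, 0-60 7.0≤8.5, price 22≤81, fuel economy 29≥20).
C: not dominated (best price).
D: not dominated.
E: dominated by H (cargo 76≥43, 0-60 8.4≤10.0, price 36≤88, fuel economy 55≥36).
F: dominated by C (cargo 50≥49, 0-60 7.0≤9.5, price 22≤64, fuel economy 29≥17).
G: not dominated.
H: not dominated (best cargo).
I: not dominated.
J: dominated by H (cargo 76≥70, 0-60 8.4≤8.6, price 36≤87, fuel economy 55≥33).
K: not dominated.

A, C, D, G, H, I, K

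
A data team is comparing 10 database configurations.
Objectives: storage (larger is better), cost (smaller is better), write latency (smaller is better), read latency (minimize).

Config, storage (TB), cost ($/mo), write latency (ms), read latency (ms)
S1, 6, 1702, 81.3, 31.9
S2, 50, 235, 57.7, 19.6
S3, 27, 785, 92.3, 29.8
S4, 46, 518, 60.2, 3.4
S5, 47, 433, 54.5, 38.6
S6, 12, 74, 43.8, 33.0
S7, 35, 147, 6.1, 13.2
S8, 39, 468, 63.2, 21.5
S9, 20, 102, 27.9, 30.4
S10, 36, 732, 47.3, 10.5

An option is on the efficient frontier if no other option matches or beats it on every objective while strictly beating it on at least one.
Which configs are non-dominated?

S1: dominated by S2 (storage 50≥6, cost 235≤1702, write latency 57.7≤81.3, read latency 19.6≤31.9).
S2: not dominated (best storage).
S3: dominated by S2 (storage 50≥27, cost 235≤785, write latency 57.7≤92.3, read latency 19.6≤29.8).
S4: not dominated (best read latency).
S5: not dominated.
S6: not dominated (best cost).
S7: not dominated (best write latency).
S8: dominated by S2 (storage 50≥39, cost 235≤468, write latency 57.7≤63.2, read latency 19.6≤21.5).
S9: not dominated.
S10: not dominated.

S2, S4, S5, S6, S7, S9, S10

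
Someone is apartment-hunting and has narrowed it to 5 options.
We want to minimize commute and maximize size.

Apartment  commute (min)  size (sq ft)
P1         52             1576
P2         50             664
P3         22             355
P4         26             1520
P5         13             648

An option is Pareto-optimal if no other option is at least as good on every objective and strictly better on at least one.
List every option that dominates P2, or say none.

P4

P4: commute 26≤50, size 1520≥664 — dominates P2.
Others (P1, P3, P5) are each worse than P2 on at least one objective.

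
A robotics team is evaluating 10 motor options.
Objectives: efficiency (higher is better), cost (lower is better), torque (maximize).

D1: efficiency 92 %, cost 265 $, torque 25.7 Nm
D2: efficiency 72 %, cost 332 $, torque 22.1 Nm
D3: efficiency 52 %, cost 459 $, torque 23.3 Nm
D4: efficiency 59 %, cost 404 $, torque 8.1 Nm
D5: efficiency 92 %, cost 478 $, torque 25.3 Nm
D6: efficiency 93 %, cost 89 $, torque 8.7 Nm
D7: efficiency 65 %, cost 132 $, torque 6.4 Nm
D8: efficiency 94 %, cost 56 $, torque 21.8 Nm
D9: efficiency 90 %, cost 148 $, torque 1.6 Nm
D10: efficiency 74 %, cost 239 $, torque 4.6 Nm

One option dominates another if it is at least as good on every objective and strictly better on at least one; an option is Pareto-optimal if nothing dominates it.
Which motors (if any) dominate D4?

D1, D2, D6, D8

D1: efficiency 92≥59, cost 265≤404, torque 25.7≥8.1 — dominates D4.
D2: efficiency 72≥59, cost 332≤404, torque 22.1≥8.1 — dominates D4.
D6: efficiency 93≥59, cost 89≤404, torque 8.7≥8.1 — dominates D4.
D8: efficiency 94≥59, cost 56≤404, torque 21.8≥8.1 — dominates D4.
Others (D3, D5, D7, D9, D10) are each worse than D4 on at least one objective.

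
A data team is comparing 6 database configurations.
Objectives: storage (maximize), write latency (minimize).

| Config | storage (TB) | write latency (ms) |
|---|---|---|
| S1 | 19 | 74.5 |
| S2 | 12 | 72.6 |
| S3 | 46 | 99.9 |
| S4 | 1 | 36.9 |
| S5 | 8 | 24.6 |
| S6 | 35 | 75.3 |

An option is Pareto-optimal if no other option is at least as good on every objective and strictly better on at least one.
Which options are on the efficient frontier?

S1, S2, S3, S5, S6

S1: not dominated.
S2: not dominated.
S3: not dominated (best storage).
S4: dominated by S5 (storage 8≥1, write latency 24.6≤36.9).
S5: not dominated (best write latency).
S6: not dominated.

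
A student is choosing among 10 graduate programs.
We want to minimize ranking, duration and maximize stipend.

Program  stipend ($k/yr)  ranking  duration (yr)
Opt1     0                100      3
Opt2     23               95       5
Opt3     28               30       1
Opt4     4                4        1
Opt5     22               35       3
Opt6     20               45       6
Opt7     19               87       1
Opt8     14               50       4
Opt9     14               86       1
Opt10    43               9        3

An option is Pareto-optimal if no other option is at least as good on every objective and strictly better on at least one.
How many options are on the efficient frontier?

Opt1: dominated by Opt3 (stipend 28≥0, ranking 30≤100, duration 1≤3).
Opt2: dominated by Opt3 (stipend 28≥23, ranking 30≤95, duration 1≤5).
Opt3: not dominated.
Opt4: not dominated (best ranking).
Opt5: dominated by Opt3 (stipend 28≥22, ranking 30≤35, duration 1≤3).
Opt6: dominated by Opt3 (stipend 28≥20, ranking 30≤45, duration 1≤6).
Opt7: dominated by Opt3 (stipend 28≥19, ranking 30≤87, duration 1≤1).
Opt8: dominated by Opt3 (stipend 28≥14, ranking 30≤50, duration 1≤4).
Opt9: dominated by Opt3 (stipend 28≥14, ranking 30≤86, duration 1≤1).
Opt10: not dominated (best stipend).
Pareto-optimal: Opt3, Opt4, Opt10 → 3.

3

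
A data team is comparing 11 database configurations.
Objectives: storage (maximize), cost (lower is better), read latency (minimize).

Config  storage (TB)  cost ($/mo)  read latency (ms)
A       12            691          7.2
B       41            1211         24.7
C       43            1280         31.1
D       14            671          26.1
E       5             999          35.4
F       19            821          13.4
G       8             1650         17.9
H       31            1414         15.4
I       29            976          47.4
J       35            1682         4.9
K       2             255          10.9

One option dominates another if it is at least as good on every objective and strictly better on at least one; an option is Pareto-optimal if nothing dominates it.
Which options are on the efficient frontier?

A: not dominated.
B: not dominated.
C: not dominated (best storage).
D: not dominated.
E: dominated by A (storage 12≥5, cost 691≤999, read latency 7.2≤35.4).
F: not dominated.
G: dominated by A (storage 12≥8, cost 691≤1650, read latency 7.2≤17.9).
H: not dominated.
I: not dominated.
J: not dominated (best read latency).
K: not dominated (best cost).

A, B, C, D, F, H, I, J, K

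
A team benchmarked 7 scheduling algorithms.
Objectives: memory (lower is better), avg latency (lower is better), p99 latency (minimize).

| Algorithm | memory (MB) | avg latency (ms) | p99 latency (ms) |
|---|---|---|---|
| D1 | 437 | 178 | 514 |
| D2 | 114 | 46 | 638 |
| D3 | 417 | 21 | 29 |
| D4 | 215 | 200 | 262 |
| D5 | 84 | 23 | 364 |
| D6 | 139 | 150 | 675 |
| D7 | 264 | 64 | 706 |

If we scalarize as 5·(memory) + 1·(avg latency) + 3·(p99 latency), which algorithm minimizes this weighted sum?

D1: 5·437 + 1·178 + 3·514 = 3905
D2: 5·114 + 1·46 + 3·638 = 2530
D3: 5·417 + 1·21 + 3·29 = 2193
D4: 5·215 + 1·200 + 3·262 = 2061
D5: 5·84 + 1·23 + 3·364 = 1535
D6: 5·139 + 1·150 + 3·675 = 2870
D7: 5·264 + 1·64 + 3·706 = 3502
Lowest: D5 at 1535.

D5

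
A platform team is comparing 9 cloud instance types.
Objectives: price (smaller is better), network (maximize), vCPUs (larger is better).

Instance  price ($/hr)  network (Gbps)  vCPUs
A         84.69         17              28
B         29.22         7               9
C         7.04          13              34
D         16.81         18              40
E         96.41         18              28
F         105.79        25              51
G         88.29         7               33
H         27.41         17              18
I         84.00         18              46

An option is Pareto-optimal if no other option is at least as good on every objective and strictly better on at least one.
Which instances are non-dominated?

C, D, F, I

A: dominated by D (price 16.81≤84.69, network 18≥17, vCPUs 40≥28).
B: dominated by C (price 7.04≤29.22, network 13≥7, vCPUs 34≥9).
C: not dominated (best price).
D: not dominated.
E: dominated by D (price 16.81≤96.41, network 18≥18, vCPUs 40≥28).
F: not dominated (best network).
G: dominated by C (price 7.04≤88.29, network 13≥7, vCPUs 34≥33).
H: dominated by D (price 16.81≤27.41, network 18≥17, vCPUs 40≥18).
I: not dominated.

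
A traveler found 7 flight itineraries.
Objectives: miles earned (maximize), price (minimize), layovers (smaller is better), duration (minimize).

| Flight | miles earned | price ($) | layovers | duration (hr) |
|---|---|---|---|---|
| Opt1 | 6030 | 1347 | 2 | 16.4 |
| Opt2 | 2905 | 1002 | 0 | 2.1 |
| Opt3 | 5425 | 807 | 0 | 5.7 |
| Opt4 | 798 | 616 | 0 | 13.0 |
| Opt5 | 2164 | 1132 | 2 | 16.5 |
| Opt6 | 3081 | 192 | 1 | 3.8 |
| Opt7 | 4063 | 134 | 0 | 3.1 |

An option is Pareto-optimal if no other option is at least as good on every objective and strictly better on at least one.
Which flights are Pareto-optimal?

Opt1, Opt2, Opt3, Opt7

Opt1: not dominated (best miles earned).
Opt2: not dominated (best duration).
Opt3: not dominated.
Opt4: dominated by Opt7 (miles earned 4063≥798, price 134≤616, layovers 0≤0, duration 3.1≤13.0).
Opt5: dominated by Opt2 (miles earned 2905≥2164, price 1002≤1132, layovers 0≤2, duration 2.1≤16.5).
Opt6: dominated by Opt7 (miles earned 4063≥3081, price 134≤192, layovers 0≤1, duration 3.1≤3.8).
Opt7: not dominated (best price).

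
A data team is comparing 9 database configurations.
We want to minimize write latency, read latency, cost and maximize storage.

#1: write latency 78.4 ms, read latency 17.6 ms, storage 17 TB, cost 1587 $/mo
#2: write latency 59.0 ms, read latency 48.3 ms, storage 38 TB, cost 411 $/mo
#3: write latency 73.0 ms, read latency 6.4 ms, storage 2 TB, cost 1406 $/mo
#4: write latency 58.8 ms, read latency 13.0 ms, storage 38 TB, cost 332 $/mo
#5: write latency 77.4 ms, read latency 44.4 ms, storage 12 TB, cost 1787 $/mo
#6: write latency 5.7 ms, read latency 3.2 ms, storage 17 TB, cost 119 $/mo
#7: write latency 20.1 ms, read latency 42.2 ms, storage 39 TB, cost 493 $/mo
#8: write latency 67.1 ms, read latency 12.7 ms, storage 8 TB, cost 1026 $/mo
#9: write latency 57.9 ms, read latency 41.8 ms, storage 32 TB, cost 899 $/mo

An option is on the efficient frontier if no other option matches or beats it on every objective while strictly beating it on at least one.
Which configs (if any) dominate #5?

#4: write latency 58.8≤77.4, read latency 13.0≤44.4, storage 38≥12, cost 332≤1787 — dominates #5.
#6: write latency 5.7≤77.4, read latency 3.2≤44.4, storage 17≥12, cost 119≤1787 — dominates #5.
#7: write latency 20.1≤77.4, read latency 42.2≤44.4, storage 39≥12, cost 493≤1787 — dominates #5.
#9: write latency 57.9≤77.4, read latency 41.8≤44.4, storage 32≥12, cost 899≤1787 — dominates #5.
Others (#1, #2, #3, #8) are each worse than #5 on at least one objective.

#4, #6, #7, #9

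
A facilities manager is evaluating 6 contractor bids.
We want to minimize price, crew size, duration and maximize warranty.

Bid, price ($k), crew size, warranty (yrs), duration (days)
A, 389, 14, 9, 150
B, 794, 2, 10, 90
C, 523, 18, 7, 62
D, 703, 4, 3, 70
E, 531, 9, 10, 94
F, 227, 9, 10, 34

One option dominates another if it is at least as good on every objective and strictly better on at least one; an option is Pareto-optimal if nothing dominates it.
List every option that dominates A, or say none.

F

F: price 227≤389, crew size 9≤14, warranty 10≥9, duration 34≤150 — dominates A.
Others (B, C, D, E) are each worse than A on at least one objective.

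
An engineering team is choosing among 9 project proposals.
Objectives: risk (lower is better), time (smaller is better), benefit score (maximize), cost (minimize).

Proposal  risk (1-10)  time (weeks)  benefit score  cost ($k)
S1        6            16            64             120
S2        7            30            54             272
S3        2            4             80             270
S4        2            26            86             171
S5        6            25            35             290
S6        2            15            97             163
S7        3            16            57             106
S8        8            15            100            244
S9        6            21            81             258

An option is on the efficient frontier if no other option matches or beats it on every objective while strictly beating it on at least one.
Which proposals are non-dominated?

S1, S3, S6, S7, S8

S1: not dominated.
S2: dominated by S1 (risk 6≤7, time 16≤30, benefit score 64≥54, cost 120≤272).
S3: not dominated (best time).
S4: dominated by S6 (risk 2≤2, time 15≤26, benefit score 97≥86, cost 163≤171).
S5: dominated by S1 (risk 6≤6, time 16≤25, benefit score 64≥35, cost 120≤290).
S6: not dominated.
S7: not dominated (best cost).
S8: not dominated (best benefit score).
S9: dominated by S6 (risk 2≤6, time 15≤21, benefit score 97≥81, cost 163≤258).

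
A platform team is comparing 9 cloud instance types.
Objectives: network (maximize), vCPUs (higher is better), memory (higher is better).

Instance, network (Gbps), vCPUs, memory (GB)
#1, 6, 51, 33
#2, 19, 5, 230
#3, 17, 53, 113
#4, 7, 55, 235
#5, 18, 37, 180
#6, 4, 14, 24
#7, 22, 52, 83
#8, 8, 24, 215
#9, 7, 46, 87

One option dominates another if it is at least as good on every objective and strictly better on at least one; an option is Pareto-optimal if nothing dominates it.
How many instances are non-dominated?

#1: dominated by #3 (network 17≥6, vCPUs 53≥51, memory 113≥33).
#2: not dominated.
#3: not dominated.
#4: not dominated (best vCPUs).
#5: not dominated.
#6: dominated by #1 (network 6≥4, vCPUs 51≥14, memory 33≥24).
#7: not dominated (best network).
#8: not dominated.
#9: dominated by #3 (network 17≥7, vCPUs 53≥46, memory 113≥87).
Pareto-optimal: #2, #3, #4, #5, #7, #8 → 6.

6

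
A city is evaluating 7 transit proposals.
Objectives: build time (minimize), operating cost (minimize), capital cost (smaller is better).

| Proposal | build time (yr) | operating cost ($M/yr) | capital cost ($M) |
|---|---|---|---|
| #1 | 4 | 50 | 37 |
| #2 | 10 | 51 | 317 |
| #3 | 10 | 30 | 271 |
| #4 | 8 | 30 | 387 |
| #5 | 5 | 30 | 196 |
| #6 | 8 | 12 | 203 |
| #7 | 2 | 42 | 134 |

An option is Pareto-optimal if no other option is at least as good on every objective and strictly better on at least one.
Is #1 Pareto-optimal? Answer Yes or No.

#2: worse on build time (10 vs 4).
#3: worse on build time (10 vs 4).
#4: worse on build time (8 vs 4).
#5: worse on build time (5 vs 4).
#6: worse on build time (8 vs 4).
#7: worse on capital cost (134 vs 37).
No option is at least as good as #1 on every objective and strictly better on one.

Yes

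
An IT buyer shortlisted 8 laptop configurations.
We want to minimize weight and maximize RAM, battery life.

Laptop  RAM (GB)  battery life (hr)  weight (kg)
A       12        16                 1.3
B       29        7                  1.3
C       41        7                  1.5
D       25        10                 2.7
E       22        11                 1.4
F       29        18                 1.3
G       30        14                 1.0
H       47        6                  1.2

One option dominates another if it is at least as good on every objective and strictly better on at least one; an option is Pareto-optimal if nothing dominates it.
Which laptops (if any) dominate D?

F: RAM 29≥25, battery life 18≥10, weight 1.3≤2.7 — dominates D.
G: RAM 30≥25, battery life 14≥10, weight 1.0≤2.7 — dominates D.
Others (A, B, C, E, H) are each worse than D on at least one objective.

F, G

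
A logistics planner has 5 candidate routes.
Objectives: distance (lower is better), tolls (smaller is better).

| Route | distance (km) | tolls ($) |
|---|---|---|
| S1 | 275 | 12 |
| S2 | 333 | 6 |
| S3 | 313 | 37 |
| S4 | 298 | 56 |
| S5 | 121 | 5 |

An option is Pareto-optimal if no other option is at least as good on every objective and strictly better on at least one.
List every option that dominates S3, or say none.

S1: distance 275≤313, tolls 12≤37 — dominates S3.
S5: distance 121≤313, tolls 5≤37 — dominates S3.
Others (S2, S4) are each worse than S3 on at least one objective.

S1, S5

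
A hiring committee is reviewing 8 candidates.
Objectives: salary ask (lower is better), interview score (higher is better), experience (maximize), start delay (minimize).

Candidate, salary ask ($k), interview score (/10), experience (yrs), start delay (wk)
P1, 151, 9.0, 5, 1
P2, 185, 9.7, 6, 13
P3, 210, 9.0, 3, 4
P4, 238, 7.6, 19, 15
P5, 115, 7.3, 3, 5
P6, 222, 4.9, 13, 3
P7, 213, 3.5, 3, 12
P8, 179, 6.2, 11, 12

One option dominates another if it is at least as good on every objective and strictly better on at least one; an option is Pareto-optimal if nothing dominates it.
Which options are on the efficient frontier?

P1: not dominated (best start delay).
P2: not dominated (best interview score).
P3: dominated by P1 (salary ask 151≤210, interview score 9.0≥9.0, experience 5≥3, start delay 1≤4).
P4: not dominated (best experience).
P5: not dominated (best salary ask).
P6: not dominated.
P7: dominated by P1 (salary ask 151≤213, interview score 9.0≥3.5, experience 5≥3, start delay 1≤12).
P8: not dominated.

P1, P2, P4, P5, P6, P8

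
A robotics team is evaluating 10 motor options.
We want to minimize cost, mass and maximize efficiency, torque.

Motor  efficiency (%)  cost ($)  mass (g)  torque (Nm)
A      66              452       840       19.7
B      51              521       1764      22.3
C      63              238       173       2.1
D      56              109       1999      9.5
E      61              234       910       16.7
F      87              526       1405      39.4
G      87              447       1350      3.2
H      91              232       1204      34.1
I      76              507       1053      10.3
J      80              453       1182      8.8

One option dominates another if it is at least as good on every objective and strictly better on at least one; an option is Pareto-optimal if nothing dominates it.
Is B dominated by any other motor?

Yes

H vs B: efficiency 91≥51, cost 232≤521, mass 1204≤1764, torque 34.1≥22.3 — H is at least as good on every objective and strictly better on at least one, so H dominates B.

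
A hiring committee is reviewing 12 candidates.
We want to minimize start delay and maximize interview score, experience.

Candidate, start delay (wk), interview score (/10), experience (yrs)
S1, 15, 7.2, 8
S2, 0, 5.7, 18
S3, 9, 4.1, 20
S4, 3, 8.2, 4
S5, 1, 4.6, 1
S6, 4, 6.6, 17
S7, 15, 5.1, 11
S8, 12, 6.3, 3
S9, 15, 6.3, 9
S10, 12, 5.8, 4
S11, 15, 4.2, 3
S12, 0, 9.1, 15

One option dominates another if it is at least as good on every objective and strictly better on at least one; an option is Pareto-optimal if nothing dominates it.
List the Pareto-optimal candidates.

S1: dominated by S12 (start delay 0≤15, interview score 9.1≥7.2, experience 15≥8).
S2: not dominated.
S3: not dominated (best experience).
S4: dominated by S12 (start delay 0≤3, interview score 9.1≥8.2, experience 15≥4).
S5: dominated by S2 (start delay 0≤1, interview score 5.7≥4.6, experience 18≥1).
S6: not dominated.
S7: dominated by S2 (start delay 0≤15, interview score 5.7≥5.1, experience 18≥11).
S8: dominated by S4 (start delay 3≤12, interview score 8.2≥6.3, experience 4≥3).
S9: dominated by S6 (start delay 4≤15, interview score 6.6≥6.3, experience 17≥9).
S10: dominated by S4 (start delay 3≤12, interview score 8.2≥5.8, experience 4≥4).
S11: dominated by S1 (start delay 15≤15, interview score 7.2≥4.2, experience 8≥3).
S12: not dominated (best interview score).

S2, S3, S6, S12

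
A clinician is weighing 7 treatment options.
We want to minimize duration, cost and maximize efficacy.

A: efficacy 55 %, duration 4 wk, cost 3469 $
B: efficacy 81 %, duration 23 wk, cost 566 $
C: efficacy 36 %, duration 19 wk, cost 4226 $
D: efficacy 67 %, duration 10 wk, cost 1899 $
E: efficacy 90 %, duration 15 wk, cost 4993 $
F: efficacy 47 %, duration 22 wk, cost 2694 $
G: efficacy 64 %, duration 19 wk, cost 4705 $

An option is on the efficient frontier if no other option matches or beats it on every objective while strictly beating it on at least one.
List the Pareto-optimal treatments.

A, B, D, E

A: not dominated (best duration).
B: not dominated (best cost).
C: dominated by A (efficacy 55≥36, duration 4≤19, cost 3469≤4226).
D: not dominated.
E: not dominated (best efficacy).
F: dominated by D (efficacy 67≥47, duration 10≤22, cost 1899≤2694).
G: dominated by D (efficacy 67≥64, duration 10≤19, cost 1899≤4705).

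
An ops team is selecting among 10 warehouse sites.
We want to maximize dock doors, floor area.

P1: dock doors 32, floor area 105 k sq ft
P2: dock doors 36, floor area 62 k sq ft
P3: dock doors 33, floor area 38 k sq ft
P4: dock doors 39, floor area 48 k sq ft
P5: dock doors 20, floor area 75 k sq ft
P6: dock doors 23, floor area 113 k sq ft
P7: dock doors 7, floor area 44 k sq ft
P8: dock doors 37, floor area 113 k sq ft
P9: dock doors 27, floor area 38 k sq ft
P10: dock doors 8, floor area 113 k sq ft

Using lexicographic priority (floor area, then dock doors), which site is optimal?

First maximize floor area: best is 113, kept {P6, P8, P10}.
Then maximize dock doors: best is 37, kept {P8}.

P8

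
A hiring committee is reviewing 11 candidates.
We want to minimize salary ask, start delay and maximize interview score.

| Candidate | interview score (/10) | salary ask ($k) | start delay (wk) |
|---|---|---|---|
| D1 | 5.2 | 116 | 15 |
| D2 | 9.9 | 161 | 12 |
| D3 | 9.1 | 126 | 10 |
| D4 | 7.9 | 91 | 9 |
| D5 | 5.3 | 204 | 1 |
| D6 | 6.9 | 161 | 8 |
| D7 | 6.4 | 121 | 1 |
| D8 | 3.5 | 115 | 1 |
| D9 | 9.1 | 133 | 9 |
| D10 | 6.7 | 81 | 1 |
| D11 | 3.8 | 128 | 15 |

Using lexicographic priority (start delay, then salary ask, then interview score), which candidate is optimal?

D10

First minimize start delay: best is 1, kept {D5, D7, D8, D10}.
Then minimize salary ask: best is 81, kept {D10}.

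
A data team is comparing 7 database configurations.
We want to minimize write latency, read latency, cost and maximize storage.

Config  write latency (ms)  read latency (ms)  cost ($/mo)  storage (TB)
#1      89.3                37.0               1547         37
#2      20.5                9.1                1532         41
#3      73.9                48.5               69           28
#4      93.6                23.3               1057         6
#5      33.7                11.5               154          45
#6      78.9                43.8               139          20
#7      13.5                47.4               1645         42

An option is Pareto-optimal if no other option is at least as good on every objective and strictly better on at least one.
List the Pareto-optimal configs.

#1: dominated by #2 (write latency 20.5≤89.3, read latency 9.1≤37.0, cost 1532≤1547, storage 41≥37).
#2: not dominated (best read latency).
#3: not dominated (best cost).
#4: dominated by #5 (write latency 33.7≤93.6, read latency 11.5≤23.3, cost 154≤1057, storage 45≥6).
#5: not dominated (best storage).
#6: not dominated.
#7: not dominated (best write latency).

#2, #3, #5, #6, #7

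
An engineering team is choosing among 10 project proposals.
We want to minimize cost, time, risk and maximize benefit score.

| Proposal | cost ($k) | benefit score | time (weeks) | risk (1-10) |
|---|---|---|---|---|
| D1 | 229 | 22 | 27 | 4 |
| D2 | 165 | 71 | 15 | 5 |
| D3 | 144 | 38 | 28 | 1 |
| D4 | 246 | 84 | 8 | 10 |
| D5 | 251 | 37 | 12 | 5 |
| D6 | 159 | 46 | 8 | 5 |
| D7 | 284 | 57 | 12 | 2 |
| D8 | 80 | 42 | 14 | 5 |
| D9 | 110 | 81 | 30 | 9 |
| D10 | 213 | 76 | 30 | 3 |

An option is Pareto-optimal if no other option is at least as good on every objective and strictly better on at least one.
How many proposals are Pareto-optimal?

D1: not dominated.
D2: not dominated.
D3: not dominated (best risk).
D4: not dominated (best benefit score).
D5: dominated by D6 (cost 159≤251, benefit score 46≥37, time 8≤12, risk 5≤5).
D6: not dominated.
D7: not dominated.
D8: not dominated (best cost).
D9: not dominated.
D10: not dominated.
Pareto-optimal: D1, D2, D3, D4, D6, D7, D8, D9, D10 → 9.

9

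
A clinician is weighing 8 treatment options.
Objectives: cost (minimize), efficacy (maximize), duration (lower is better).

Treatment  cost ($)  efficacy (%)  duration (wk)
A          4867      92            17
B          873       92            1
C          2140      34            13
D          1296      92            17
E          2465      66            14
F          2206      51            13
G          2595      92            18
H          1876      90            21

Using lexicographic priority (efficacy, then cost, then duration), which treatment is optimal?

First maximize efficacy: best is 92, kept {A, B, D, G}.
Then minimize cost: best is 873, kept {B}.

B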